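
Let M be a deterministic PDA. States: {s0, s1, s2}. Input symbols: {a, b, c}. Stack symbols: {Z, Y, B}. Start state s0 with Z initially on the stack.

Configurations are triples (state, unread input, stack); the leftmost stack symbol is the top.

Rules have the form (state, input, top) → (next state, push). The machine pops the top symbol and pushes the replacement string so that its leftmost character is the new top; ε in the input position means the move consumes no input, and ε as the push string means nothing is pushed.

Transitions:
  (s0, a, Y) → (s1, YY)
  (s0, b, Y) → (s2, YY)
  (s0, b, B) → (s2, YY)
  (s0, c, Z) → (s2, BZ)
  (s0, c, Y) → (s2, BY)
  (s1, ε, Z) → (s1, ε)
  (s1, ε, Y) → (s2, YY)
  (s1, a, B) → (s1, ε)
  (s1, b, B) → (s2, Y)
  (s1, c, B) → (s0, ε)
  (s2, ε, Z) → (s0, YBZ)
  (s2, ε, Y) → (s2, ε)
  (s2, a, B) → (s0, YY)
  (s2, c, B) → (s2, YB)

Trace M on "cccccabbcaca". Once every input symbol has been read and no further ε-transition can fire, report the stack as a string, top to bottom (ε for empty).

(s0, cccccabbcaca, Z)
  read c, top Z: go to s2, push BZ → (s2, ccccabbcaca, BZ)
  read c, top B: go to s2, push YB → (s2, cccabbcaca, YBZ)
  ε-move, top Y: go to s2, push ε → (s2, cccabbcaca, BZ)
  read c, top B: go to s2, push YB → (s2, ccabbcaca, YBZ)
  ε-move, top Y: go to s2, push ε → (s2, ccabbcaca, BZ)
  read c, top B: go to s2, push YB → (s2, cabbcaca, YBZ)
  ε-move, top Y: go to s2, push ε → (s2, cabbcaca, BZ)
  read c, top B: go to s2, push YB → (s2, abbcaca, YBZ)
  ε-move, top Y: go to s2, push ε → (s2, abbcaca, BZ)
  read a, top B: go to s0, push YY → (s0, bbcaca, YYZ)
  read b, top Y: go to s2, push YY → (s2, bcaca, YYYZ)
  ε-move, top Y: go to s2, push ε → (s2, bcaca, YYZ)
  ε-move, top Y: go to s2, push ε → (s2, bcaca, YZ)
  ε-move, top Y: go to s2, push ε → (s2, bcaca, Z)
  ε-move, top Z: go to s0, push YBZ → (s0, bcaca, YBZ)
  read b, top Y: go to s2, push YY → (s2, caca, YYBZ)
  ε-move, top Y: go to s2, push ε → (s2, caca, YBZ)
  ε-move, top Y: go to s2, push ε → (s2, caca, BZ)
  read c, top B: go to s2, push YB → (s2, aca, YBZ)
  ε-move, top Y: go to s2, push ε → (s2, aca, BZ)
  read a, top B: go to s0, push YY → (s0, ca, YYZ)
  read c, top Y: go to s2, push BY → (s2, a, BYYZ)
  read a, top B: go to s0, push YY → (s0, ε, YYYYZ)
All input consumed in state s0 with stack YYYYZ.

YYYYZ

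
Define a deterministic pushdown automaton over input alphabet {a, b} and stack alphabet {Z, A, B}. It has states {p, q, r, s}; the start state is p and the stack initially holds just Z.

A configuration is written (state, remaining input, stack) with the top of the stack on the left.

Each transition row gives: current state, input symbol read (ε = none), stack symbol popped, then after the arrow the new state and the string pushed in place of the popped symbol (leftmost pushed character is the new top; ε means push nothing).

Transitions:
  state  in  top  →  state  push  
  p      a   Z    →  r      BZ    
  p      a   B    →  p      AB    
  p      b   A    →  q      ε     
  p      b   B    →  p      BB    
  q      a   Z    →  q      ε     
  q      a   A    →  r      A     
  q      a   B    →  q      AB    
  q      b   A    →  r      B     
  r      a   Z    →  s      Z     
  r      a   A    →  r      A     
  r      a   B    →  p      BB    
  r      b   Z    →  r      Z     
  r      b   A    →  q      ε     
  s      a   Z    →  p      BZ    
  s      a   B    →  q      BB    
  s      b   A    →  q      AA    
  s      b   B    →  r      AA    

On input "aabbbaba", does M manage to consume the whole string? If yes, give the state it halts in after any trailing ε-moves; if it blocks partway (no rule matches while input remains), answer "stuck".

(p, aabbbaba, Z) ⊢ (r, abbbaba, BZ) ⊢ (p, bbbaba, BBZ) ⊢ (p, bbaba, BBBZ) ⊢ (p, baba, BBBBZ) ⊢ (p, aba, BBBBBZ) ⊢ (p, ba, ABBBBBZ) ⊢ (q, a, BBBBBZ) ⊢ (q, ε, ABBBBBZ)
All input consumed; M is in state q.

q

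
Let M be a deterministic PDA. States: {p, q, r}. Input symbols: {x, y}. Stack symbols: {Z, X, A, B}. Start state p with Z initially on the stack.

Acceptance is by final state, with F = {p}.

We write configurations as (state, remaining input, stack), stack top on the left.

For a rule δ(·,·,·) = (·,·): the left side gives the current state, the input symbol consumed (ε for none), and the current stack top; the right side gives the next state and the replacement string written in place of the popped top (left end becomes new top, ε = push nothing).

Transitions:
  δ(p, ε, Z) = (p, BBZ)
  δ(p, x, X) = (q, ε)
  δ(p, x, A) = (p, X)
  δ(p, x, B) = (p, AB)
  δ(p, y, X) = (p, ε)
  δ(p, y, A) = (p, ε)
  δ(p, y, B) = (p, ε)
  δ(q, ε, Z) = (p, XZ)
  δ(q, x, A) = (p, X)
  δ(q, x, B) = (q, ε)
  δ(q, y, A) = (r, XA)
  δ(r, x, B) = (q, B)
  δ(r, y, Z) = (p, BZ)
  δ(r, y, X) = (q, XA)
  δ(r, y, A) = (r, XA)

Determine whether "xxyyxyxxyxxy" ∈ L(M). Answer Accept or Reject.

Accept

(p, xxyyxyxxyxxy, Z) ⊢ (p, xxyyxyxxyxxy, BBZ) ⊢ (p, xyyxyxxyxxy, ABBZ) ⊢ (p, yyxyxxyxxy, XBBZ) ⊢ (p, yxyxxyxxy, BBZ) ⊢ (p, xyxxyxxy, BZ) ⊢ (p, yxxyxxy, ABZ) ⊢ (p, xxyxxy, BZ) ⊢ (p, xyxxy, ABZ) ⊢ (p, yxxy, XBZ) ⊢ (p, xxy, BZ) ⊢ (p, xy, ABZ) ⊢ (p, y, XBZ) ⊢ (p, ε, BZ)
All input consumed; state p ∈ F.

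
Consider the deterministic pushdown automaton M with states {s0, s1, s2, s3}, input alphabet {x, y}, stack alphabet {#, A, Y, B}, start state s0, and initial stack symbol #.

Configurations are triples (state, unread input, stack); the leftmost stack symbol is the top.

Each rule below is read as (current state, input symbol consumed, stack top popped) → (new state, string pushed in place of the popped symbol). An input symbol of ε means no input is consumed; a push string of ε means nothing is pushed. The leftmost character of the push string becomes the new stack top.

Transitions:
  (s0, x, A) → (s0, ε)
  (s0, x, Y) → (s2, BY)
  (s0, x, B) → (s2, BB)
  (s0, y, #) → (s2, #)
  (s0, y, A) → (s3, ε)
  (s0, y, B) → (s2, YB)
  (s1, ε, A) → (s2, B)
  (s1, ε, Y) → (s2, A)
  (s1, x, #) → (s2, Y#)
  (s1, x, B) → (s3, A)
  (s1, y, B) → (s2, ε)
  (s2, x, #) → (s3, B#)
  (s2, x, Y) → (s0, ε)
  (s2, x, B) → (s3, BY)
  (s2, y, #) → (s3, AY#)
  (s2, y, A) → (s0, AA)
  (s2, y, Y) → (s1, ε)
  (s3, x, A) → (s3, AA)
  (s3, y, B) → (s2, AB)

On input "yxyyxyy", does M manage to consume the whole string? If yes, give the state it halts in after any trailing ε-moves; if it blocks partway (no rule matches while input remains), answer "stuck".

(s0, yxyyxyy, #)
  read y, top #: go to s2, push # → (s2, xyyxyy, #)
  read x, top #: go to s3, push B# → (s3, yyxyy, B#)
  read y, top B: go to s2, push AB → (s2, yxyy, AB#)
  read y, top A: go to s0, push AA → (s0, xyy, AAB#)
  read x, top A: go to s0, push ε → (s0, yy, AB#)
  read y, top A: go to s3, push ε → (s3, y, B#)
  read y, top B: go to s2, push AB → (s2, ε, AB#)
All input consumed; M is in state s2.

s2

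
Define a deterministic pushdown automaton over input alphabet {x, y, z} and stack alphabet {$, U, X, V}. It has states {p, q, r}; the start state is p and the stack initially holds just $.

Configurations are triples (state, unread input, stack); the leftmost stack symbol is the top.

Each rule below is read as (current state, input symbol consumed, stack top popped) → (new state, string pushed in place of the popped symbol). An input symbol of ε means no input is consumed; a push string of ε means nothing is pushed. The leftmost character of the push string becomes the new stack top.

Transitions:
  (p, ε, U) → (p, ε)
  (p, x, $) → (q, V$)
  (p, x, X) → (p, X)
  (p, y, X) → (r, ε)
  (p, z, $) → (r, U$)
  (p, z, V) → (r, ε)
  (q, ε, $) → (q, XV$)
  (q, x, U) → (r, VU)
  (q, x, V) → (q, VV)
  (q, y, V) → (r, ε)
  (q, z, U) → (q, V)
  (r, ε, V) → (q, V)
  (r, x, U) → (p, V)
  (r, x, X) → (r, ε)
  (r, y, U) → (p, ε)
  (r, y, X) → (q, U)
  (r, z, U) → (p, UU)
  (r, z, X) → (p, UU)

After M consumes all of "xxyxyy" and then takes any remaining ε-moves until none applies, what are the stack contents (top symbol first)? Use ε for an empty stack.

$

(p, xxyxyy, $)
  read x, top $: go to q, push V$ → (q, xyxyy, V$)
  read x, top V: go to q, push VV → (q, yxyy, VV$)
  read y, top V: go to r, push ε → (r, xyy, V$)
  ε-move, top V: go to q, push V → (q, xyy, V$)
  read x, top V: go to q, push VV → (q, yy, VV$)
  read y, top V: go to r, push ε → (r, y, V$)
  ε-move, top V: go to q, push V → (q, y, V$)
  read y, top V: go to r, push ε → (r, ε, $)
All input consumed in state r with stack $.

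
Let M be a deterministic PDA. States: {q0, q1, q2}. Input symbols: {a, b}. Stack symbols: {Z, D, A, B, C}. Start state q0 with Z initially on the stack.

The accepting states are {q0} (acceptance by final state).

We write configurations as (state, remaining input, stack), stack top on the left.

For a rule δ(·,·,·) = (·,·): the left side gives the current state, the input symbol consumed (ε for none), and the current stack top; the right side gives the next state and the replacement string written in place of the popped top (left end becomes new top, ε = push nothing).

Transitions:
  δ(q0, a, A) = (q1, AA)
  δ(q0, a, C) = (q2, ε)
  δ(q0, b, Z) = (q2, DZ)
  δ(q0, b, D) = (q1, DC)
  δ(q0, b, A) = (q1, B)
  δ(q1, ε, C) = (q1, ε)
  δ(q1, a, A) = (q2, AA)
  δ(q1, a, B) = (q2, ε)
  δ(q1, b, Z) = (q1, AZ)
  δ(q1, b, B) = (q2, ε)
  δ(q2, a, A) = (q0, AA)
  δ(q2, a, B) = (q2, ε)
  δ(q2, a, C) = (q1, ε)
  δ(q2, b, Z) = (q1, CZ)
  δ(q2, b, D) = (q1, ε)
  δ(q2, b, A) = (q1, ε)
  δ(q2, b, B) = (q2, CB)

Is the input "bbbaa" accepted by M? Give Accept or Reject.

(q0, bbbaa, Z)
  read b, top Z: go to q2, push DZ → (q2, bbaa, DZ)
  read b, top D: go to q1, push ε → (q1, baa, Z)
  read b, top Z: go to q1, push AZ → (q1, aa, AZ)
  read a, top A: go to q2, push AA → (q2, a, AAZ)
  read a, top A: go to q0, push AA → (q0, ε, AAAZ)
All input consumed; state q0 ∈ F.

Accept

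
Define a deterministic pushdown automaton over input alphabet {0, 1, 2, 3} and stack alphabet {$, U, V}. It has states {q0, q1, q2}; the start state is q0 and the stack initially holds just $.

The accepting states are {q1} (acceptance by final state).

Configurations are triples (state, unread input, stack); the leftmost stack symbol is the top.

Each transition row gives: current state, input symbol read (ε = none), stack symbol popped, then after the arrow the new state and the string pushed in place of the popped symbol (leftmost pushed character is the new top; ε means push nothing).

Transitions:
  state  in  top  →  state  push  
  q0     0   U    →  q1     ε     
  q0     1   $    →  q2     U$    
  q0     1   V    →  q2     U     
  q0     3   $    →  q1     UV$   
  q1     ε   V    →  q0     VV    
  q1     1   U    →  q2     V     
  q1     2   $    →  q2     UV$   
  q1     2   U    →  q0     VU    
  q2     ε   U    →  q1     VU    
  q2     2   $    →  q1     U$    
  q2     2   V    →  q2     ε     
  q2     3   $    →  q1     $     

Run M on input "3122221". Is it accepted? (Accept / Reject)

Accept

(q0, 3122221, $)
  read 3, top $: go to q1, push UV$ → (q1, 122221, UV$)
  read 1, top U: go to q2, push V → (q2, 22221, VV$)
  read 2, top V: go to q2, push ε → (q2, 2221, V$)
  read 2, top V: go to q2, push ε → (q2, 221, $)
  read 2, top $: go to q1, push U$ → (q1, 21, U$)
  read 2, top U: go to q0, push VU → (q0, 1, VU$)
  read 1, top V: go to q2, push U → (q2, ε, UU$)
  ε-move, top U: go to q1, push VU → (q1, ε, VUU$)
All input consumed; state q1 ∈ F.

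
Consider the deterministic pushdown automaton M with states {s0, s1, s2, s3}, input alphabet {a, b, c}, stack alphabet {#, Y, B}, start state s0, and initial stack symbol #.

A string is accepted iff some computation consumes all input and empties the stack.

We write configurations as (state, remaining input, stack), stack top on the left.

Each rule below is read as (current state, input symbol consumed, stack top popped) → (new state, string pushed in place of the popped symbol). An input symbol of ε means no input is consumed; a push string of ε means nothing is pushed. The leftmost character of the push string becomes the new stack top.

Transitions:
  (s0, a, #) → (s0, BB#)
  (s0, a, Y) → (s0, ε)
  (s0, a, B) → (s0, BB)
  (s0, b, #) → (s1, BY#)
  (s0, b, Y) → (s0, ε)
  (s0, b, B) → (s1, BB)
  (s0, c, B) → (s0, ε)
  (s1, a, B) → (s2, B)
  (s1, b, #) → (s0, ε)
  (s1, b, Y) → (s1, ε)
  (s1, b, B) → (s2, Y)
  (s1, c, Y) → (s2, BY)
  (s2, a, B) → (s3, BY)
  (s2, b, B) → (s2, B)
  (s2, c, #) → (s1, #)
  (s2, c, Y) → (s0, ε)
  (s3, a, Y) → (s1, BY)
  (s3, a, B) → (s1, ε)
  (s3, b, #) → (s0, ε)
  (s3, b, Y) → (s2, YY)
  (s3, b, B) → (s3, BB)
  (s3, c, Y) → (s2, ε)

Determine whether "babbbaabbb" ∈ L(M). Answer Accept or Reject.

Accept

(s0, babbbaabbb, #)
  read b, top #: go to s1, push BY# → (s1, abbbaabbb, BY#)
  read a, top B: go to s2, push B → (s2, bbbaabbb, BY#)
  read b, top B: go to s2, push B → (s2, bbaabbb, BY#)
  read b, top B: go to s2, push B → (s2, baabbb, BY#)
  read b, top B: go to s2, push B → (s2, aabbb, BY#)
  read a, top B: go to s3, push BY → (s3, abbb, BYY#)
  read a, top B: go to s1, push ε → (s1, bbb, YY#)
  read b, top Y: go to s1, push ε → (s1, bb, Y#)
  read b, top Y: go to s1, push ε → (s1, b, #)
  read b, top #: go to s0, push ε → (s0, ε, ε)
All input consumed and the stack is empty.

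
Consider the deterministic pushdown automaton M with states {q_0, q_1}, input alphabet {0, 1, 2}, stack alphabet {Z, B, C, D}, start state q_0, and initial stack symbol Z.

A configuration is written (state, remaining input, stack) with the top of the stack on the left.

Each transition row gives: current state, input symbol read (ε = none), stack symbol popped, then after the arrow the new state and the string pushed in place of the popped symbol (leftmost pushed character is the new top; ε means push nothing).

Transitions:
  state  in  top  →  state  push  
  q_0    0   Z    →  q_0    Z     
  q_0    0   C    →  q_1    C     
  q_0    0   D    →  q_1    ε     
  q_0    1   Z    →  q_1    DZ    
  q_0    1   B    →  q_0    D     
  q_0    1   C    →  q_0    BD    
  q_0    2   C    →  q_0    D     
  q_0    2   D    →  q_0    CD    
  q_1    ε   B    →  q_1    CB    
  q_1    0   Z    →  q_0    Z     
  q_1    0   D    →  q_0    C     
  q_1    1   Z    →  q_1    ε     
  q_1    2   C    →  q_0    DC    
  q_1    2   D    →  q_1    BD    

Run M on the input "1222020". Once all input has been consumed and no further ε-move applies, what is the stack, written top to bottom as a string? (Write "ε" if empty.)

CDCBDZ

(q_0, 1222020, Z)
  read 1, top Z: go to q_1, push DZ → (q_1, 222020, DZ)
  read 2, top D: go to q_1, push BD → (q_1, 22020, BDZ)
  ε-move, top B: go to q_1, push CB → (q_1, 22020, CBDZ)
  read 2, top C: go to q_0, push DC → (q_0, 2020, DCBDZ)
  read 2, top D: go to q_0, push CD → (q_0, 020, CDCBDZ)
  read 0, top C: go to q_1, push C → (q_1, 20, CDCBDZ)
  read 2, top C: go to q_0, push DC → (q_0, 0, DCDCBDZ)
  read 0, top D: go to q_1, push ε → (q_1, ε, CDCBDZ)
All input consumed in state q_1 with stack CDCBDZ.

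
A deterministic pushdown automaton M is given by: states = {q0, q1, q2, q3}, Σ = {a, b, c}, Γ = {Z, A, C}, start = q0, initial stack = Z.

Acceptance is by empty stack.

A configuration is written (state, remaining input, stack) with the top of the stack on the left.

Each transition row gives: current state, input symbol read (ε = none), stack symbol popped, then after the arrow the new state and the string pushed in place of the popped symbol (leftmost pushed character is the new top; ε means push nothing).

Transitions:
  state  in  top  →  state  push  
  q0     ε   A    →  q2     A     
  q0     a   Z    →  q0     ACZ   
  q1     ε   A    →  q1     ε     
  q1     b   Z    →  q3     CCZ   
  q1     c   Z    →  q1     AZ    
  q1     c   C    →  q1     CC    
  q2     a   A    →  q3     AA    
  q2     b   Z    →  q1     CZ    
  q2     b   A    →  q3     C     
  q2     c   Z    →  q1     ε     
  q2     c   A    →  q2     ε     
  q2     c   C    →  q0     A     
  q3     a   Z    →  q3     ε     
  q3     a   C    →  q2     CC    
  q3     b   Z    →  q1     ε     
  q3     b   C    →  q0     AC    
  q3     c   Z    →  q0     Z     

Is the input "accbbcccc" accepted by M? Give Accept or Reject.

Accept

(q0, accbbcccc, Z) ⊢ (q0, ccbbcccc, ACZ) ⊢ (q2, ccbbcccc, ACZ) ⊢ (q2, cbbcccc, CZ) ⊢ (q0, bbcccc, AZ) ⊢ (q2, bbcccc, AZ) ⊢ (q3, bcccc, CZ) ⊢ (q0, cccc, ACZ) ⊢ (q2, cccc, ACZ) ⊢ (q2, ccc, CZ) ⊢ (q0, cc, AZ) ⊢ (q2, cc, AZ) ⊢ (q2, c, Z) ⊢ (q1, ε, ε)
All input consumed and the stack is empty.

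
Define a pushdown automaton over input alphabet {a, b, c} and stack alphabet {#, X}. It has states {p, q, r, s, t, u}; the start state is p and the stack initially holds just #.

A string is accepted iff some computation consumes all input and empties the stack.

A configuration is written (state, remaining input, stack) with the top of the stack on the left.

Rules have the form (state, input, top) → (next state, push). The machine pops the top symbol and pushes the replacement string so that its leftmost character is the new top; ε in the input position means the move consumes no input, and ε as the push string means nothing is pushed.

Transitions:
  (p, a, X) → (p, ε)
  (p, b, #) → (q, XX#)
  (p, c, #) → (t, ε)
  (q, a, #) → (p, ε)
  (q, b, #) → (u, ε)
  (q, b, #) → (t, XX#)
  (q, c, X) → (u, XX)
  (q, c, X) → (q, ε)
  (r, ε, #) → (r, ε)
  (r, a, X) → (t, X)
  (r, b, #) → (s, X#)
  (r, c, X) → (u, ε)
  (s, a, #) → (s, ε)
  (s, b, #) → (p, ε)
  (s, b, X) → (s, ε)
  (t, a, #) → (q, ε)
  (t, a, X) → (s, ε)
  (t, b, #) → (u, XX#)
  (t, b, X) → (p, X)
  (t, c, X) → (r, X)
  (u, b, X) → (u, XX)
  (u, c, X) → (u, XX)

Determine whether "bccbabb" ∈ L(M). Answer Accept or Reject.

One accepting computation: (p, bccbabb, #) ⊢ (q, ccbabb, XX#) ⊢ (q, cbabb, X#) ⊢ (q, babb, #) ⊢ (t, abb, XX#) ⊢ (s, bb, X#) ⊢ (s, b, #) ⊢ (p, ε, ε)
All input consumed and the stack is empty.

Accept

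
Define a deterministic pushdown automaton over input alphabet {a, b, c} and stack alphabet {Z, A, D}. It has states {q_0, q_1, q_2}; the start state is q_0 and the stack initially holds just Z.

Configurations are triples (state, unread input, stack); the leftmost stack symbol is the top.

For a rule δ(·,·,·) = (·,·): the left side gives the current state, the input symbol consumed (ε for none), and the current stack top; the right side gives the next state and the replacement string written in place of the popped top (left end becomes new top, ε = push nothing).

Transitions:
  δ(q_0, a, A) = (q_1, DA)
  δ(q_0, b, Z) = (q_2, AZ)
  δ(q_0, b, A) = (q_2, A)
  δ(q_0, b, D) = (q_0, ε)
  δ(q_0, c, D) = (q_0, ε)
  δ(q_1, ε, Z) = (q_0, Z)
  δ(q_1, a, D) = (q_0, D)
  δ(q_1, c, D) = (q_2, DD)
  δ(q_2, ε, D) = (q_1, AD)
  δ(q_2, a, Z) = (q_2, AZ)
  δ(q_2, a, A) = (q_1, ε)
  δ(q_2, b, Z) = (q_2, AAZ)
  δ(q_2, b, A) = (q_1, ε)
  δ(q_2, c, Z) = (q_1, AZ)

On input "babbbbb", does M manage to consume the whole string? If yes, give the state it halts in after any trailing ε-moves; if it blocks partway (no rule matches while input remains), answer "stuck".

q_2

(q_0, babbbbb, Z)
  read b, top Z: go to q_2, push AZ → (q_2, abbbbb, AZ)
  read a, top A: go to q_1, push ε → (q_1, bbbbb, Z)
  ε-move, top Z: go to q_0, push Z → (q_0, bbbbb, Z)
  read b, top Z: go to q_2, push AZ → (q_2, bbbb, AZ)
  read b, top A: go to q_1, push ε → (q_1, bbb, Z)
  ε-move, top Z: go to q_0, push Z → (q_0, bbb, Z)
  read b, top Z: go to q_2, push AZ → (q_2, bb, AZ)
  read b, top A: go to q_1, push ε → (q_1, b, Z)
  ε-move, top Z: go to q_0, push Z → (q_0, b, Z)
  read b, top Z: go to q_2, push AZ → (q_2, ε, AZ)
All input consumed; M is in state q_2.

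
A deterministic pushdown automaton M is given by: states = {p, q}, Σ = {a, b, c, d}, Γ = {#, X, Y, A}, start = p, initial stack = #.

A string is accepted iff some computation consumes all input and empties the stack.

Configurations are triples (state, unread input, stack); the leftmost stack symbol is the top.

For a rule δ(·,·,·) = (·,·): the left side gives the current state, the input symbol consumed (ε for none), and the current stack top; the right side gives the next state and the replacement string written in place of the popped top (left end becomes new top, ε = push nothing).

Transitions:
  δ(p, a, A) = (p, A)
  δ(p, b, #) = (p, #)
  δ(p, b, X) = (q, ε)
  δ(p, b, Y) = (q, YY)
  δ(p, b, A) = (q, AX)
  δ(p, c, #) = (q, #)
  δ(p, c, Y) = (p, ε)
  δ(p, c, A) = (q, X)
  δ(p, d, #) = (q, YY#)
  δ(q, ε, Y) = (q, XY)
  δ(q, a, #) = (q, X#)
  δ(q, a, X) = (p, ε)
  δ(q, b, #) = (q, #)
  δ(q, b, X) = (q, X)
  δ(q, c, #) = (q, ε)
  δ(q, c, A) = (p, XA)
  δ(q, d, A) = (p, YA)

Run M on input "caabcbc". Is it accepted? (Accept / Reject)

Accept

(p, caabcbc, #)
  read c, top #: go to q, push # → (q, aabcbc, #)
  read a, top #: go to q, push X# → (q, abcbc, X#)
  read a, top X: go to p, push ε → (p, bcbc, #)
  read b, top #: go to p, push # → (p, cbc, #)
  read c, top #: go to q, push # → (q, bc, #)
  read b, top #: go to q, push # → (q, c, #)
  read c, top #: go to q, push ε → (q, ε, ε)
All input consumed and the stack is empty.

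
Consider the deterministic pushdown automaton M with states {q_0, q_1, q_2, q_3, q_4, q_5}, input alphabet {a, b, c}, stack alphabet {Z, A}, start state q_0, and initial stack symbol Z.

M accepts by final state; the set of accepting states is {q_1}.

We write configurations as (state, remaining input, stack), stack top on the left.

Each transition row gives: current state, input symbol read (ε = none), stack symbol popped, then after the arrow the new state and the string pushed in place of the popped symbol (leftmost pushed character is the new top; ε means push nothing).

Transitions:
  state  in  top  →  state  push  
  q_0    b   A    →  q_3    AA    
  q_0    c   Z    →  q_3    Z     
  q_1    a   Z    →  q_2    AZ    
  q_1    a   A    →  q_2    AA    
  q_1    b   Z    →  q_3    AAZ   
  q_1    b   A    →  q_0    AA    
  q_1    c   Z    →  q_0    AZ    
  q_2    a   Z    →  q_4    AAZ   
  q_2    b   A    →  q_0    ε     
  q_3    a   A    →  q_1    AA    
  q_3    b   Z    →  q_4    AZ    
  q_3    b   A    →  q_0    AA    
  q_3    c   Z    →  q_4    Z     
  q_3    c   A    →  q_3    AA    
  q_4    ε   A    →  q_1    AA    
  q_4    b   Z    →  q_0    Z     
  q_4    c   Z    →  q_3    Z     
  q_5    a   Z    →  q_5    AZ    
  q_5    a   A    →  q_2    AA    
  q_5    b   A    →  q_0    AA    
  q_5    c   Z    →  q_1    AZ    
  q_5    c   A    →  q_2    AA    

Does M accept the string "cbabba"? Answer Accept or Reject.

Accept

(q_0, cbabba, Z) ⊢ (q_3, babba, Z) ⊢ (q_4, abba, AZ) ⊢ (q_1, abba, AAZ) ⊢ (q_2, bba, AAAZ) ⊢ (q_0, ba, AAZ) ⊢ (q_3, a, AAAZ) ⊢ (q_1, ε, AAAAZ)
All input consumed; state q_1 ∈ F.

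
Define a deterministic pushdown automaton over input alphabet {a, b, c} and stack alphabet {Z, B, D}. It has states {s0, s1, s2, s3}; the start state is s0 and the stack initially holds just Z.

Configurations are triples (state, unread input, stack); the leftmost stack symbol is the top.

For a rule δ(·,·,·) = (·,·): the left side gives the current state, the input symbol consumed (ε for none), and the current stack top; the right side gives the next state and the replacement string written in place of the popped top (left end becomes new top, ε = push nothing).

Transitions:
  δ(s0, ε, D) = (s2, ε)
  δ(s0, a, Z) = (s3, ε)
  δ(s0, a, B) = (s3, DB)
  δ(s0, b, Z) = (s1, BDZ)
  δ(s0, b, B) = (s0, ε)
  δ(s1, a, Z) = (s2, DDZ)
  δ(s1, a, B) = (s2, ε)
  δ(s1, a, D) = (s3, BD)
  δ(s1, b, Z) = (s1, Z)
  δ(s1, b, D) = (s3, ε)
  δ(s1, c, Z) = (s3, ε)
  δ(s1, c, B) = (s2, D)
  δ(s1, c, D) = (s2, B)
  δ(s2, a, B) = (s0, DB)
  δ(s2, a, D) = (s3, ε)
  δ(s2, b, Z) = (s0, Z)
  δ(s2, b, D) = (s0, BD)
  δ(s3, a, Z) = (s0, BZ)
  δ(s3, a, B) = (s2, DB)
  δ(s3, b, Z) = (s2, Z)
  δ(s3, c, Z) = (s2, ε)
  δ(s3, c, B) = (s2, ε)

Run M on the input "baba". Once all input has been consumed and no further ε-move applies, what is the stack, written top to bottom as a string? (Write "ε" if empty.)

(s0, baba, Z) ⊢ (s1, aba, BDZ) ⊢ (s2, ba, DZ) ⊢ (s0, a, BDZ) ⊢ (s3, ε, DBDZ)
All input consumed in state s3 with stack DBDZ.

DBDZ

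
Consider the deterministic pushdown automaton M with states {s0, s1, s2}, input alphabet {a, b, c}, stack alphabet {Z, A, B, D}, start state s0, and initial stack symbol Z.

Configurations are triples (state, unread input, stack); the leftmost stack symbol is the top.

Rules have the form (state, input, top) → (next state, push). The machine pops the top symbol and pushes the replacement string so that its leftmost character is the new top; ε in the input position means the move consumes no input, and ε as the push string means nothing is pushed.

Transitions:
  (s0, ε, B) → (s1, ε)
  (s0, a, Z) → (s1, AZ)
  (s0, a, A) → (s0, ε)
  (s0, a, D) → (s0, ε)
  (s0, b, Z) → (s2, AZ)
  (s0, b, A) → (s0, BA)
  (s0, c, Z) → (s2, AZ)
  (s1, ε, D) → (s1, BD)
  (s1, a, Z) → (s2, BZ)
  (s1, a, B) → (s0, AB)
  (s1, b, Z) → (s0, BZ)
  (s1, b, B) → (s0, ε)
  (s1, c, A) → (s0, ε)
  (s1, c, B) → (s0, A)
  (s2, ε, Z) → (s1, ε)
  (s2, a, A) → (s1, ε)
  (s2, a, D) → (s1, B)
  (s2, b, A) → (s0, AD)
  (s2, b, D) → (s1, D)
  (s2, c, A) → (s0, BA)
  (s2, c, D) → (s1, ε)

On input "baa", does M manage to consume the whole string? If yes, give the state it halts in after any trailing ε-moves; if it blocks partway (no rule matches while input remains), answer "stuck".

(s0, baa, Z) ⊢ (s2, aa, AZ) ⊢ (s1, a, Z) ⊢ (s2, ε, BZ)
All input consumed; M is in state s2.

s2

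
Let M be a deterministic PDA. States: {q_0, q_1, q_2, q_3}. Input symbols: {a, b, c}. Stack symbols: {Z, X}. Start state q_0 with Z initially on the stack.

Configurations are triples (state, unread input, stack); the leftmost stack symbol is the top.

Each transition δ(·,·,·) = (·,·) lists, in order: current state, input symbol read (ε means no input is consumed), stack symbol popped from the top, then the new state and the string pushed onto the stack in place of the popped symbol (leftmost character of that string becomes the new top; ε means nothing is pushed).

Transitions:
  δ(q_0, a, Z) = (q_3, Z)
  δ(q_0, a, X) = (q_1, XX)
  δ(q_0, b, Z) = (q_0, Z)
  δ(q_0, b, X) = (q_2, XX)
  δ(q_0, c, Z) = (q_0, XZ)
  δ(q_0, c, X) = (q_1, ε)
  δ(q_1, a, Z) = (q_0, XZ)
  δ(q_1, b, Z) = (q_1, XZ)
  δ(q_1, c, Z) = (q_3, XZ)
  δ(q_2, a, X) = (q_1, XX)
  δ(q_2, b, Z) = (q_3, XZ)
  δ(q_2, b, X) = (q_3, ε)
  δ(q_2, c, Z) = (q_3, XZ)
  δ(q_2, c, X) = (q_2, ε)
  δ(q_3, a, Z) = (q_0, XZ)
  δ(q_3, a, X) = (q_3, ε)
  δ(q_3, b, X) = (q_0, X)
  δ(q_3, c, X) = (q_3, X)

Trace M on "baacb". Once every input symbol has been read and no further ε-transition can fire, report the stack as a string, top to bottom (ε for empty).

(q_0, baacb, Z) ⊢ (q_0, aacb, Z) ⊢ (q_3, acb, Z) ⊢ (q_0, cb, XZ) ⊢ (q_1, b, Z) ⊢ (q_1, ε, XZ)
All input consumed in state q_1 with stack XZ.

XZ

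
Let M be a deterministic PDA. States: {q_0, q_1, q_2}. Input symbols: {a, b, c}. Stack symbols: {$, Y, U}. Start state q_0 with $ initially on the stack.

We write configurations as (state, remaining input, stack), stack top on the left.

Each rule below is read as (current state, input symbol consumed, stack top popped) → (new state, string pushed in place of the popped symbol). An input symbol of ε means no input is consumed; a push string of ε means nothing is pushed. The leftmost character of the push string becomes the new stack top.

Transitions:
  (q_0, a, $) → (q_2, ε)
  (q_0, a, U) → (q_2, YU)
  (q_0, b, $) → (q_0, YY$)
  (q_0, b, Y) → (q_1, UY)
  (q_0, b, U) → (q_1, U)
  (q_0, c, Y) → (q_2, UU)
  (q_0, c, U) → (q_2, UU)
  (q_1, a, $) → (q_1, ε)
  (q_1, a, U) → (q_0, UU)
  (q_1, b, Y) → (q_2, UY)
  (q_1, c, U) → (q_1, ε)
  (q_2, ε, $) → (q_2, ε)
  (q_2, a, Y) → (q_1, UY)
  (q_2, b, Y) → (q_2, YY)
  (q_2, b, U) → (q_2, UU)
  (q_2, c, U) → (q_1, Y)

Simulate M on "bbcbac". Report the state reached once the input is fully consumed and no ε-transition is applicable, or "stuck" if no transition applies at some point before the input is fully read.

stuck

(q_0, bbcbac, $)
  read b, top $: go to q_0, push YY$ → (q_0, bcbac, YY$)
  read b, top Y: go to q_1, push UY → (q_1, cbac, UYY$)
  read c, top U: go to q_1, push ε → (q_1, bac, YY$)
  read b, top Y: go to q_2, push UY → (q_2, ac, UYY$)
No transition for (q_2, a, top U); M blocks with input ac remaining.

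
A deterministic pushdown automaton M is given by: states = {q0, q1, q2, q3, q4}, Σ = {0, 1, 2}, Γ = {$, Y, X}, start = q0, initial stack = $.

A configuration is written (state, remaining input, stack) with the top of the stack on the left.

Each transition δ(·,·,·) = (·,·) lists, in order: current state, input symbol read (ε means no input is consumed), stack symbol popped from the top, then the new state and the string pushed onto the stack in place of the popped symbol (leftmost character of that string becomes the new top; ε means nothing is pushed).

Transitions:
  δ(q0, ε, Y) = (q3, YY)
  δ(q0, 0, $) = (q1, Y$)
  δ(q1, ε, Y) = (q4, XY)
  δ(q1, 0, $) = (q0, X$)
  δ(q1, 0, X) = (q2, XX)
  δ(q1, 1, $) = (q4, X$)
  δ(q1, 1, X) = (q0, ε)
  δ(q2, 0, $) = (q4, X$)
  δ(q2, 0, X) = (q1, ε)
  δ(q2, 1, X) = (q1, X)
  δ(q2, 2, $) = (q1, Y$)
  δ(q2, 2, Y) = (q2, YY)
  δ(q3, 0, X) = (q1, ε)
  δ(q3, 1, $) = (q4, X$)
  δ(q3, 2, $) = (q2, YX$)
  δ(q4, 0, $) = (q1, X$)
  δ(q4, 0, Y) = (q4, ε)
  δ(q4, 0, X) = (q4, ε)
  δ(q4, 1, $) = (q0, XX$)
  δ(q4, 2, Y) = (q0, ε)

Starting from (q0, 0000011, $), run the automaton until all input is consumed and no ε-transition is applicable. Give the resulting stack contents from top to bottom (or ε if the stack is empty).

X$

(q0, 0000011, $)
  read 0, top $: go to q1, push Y$ → (q1, 000011, Y$)
  ε-move, top Y: go to q4, push XY → (q4, 000011, XY$)
  read 0, top X: go to q4, push ε → (q4, 00011, Y$)
  read 0, top Y: go to q4, push ε → (q4, 0011, $)
  read 0, top $: go to q1, push X$ → (q1, 011, X$)
  read 0, top X: go to q2, push XX → (q2, 11, XX$)
  read 1, top X: go to q1, push X → (q1, 1, XX$)
  read 1, top X: go to q0, push ε → (q0, ε, X$)
All input consumed in state q0 with stack X$.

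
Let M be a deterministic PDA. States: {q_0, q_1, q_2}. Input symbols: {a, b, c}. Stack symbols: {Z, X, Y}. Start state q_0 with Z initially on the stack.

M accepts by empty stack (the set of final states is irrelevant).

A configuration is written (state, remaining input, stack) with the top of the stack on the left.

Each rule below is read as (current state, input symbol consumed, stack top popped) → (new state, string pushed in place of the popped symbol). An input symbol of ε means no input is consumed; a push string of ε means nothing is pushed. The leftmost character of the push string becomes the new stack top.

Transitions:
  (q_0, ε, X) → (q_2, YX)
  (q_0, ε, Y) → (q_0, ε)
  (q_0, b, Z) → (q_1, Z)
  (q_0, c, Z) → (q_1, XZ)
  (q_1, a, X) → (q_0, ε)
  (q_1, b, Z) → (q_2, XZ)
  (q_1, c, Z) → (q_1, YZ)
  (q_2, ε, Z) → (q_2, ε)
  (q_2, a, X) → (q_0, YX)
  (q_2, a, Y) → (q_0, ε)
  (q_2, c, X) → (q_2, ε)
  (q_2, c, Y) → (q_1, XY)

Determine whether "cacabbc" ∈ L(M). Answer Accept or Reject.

Accept

(q_0, cacabbc, Z) ⊢ (q_1, acabbc, XZ) ⊢ (q_0, cabbc, Z) ⊢ (q_1, abbc, XZ) ⊢ (q_0, bbc, Z) ⊢ (q_1, bc, Z) ⊢ (q_2, c, XZ) ⊢ (q_2, ε, Z) ⊢ (q_2, ε, ε)
All input consumed and the stack is empty.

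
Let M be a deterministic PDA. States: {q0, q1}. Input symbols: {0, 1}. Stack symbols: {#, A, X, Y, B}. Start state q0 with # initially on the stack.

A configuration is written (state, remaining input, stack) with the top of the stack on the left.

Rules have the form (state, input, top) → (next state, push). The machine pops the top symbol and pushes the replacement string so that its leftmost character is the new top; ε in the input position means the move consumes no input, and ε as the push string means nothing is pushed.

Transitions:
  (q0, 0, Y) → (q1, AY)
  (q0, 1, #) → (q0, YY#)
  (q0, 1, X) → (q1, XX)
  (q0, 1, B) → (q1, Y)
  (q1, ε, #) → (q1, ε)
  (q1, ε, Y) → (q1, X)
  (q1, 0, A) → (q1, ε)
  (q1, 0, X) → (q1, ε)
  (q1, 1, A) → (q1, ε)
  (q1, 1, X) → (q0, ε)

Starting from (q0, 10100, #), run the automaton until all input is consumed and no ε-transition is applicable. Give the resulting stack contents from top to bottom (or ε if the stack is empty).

ε

(q0, 10100, #)
  read 1, top #: go to q0, push YY# → (q0, 0100, YY#)
  read 0, top Y: go to q1, push AY → (q1, 100, AYY#)
  read 1, top A: go to q1, push ε → (q1, 00, YY#)
  ε-move, top Y: go to q1, push X → (q1, 00, XY#)
  read 0, top X: go to q1, push ε → (q1, 0, Y#)
  ε-move, top Y: go to q1, push X → (q1, 0, X#)
  read 0, top X: go to q1, push ε → (q1, ε, #)
  ε-move, top #: go to q1, push ε → (q1, ε, ε)
All input consumed in state q1 with stack ε.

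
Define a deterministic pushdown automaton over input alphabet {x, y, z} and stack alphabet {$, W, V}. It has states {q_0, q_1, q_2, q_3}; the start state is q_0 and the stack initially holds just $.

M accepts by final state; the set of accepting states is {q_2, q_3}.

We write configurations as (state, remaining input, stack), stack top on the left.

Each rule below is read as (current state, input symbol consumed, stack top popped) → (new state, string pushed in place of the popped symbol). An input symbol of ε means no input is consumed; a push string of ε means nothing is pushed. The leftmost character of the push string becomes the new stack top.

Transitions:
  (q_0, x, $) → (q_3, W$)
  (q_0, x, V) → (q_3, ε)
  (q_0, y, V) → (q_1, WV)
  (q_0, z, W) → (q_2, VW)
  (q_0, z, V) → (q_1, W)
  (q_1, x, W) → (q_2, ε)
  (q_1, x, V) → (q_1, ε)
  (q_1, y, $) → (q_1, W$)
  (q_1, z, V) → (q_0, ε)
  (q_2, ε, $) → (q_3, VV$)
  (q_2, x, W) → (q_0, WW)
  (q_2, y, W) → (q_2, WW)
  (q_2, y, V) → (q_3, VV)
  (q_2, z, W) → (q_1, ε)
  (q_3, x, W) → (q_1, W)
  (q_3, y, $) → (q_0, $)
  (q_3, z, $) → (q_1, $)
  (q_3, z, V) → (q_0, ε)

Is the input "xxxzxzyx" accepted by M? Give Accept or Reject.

Accept

(q_0, xxxzxzyx, $)
  read x, top $: go to q_3, push W$ → (q_3, xxzxzyx, W$)
  read x, top W: go to q_1, push W → (q_1, xzxzyx, W$)
  read x, top W: go to q_2, push ε → (q_2, zxzyx, $)
  ε-move, top $: go to q_3, push VV$ → (q_3, zxzyx, VV$)
  read z, top V: go to q_0, push ε → (q_0, xzyx, V$)
  read x, top V: go to q_3, push ε → (q_3, zyx, $)
  read z, top $: go to q_1, push $ → (q_1, yx, $)
  read y, top $: go to q_1, push W$ → (q_1, x, W$)
  read x, top W: go to q_2, push ε → (q_2, ε, $)
All input consumed; state q_2 ∈ F.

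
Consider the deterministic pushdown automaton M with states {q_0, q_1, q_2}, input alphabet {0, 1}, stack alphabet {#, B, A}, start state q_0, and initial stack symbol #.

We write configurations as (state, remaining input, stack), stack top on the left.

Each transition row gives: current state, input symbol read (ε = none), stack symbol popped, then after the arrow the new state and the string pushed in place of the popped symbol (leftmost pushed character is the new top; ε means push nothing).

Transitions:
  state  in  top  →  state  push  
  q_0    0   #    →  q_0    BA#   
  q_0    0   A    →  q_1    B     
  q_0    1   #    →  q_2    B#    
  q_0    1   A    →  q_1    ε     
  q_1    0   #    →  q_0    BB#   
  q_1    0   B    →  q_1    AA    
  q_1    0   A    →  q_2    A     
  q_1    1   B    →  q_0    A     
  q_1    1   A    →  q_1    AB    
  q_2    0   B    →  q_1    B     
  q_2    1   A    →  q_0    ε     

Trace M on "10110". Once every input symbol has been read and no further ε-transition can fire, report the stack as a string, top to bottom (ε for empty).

BB#

(q_0, 10110, #)
  read 1, top #: go to q_2, push B# → (q_2, 0110, B#)
  read 0, top B: go to q_1, push B → (q_1, 110, B#)
  read 1, top B: go to q_0, push A → (q_0, 10, A#)
  read 1, top A: go to q_1, push ε → (q_1, 0, #)
  read 0, top #: go to q_0, push BB# → (q_0, ε, BB#)
All input consumed in state q_0 with stack BB#.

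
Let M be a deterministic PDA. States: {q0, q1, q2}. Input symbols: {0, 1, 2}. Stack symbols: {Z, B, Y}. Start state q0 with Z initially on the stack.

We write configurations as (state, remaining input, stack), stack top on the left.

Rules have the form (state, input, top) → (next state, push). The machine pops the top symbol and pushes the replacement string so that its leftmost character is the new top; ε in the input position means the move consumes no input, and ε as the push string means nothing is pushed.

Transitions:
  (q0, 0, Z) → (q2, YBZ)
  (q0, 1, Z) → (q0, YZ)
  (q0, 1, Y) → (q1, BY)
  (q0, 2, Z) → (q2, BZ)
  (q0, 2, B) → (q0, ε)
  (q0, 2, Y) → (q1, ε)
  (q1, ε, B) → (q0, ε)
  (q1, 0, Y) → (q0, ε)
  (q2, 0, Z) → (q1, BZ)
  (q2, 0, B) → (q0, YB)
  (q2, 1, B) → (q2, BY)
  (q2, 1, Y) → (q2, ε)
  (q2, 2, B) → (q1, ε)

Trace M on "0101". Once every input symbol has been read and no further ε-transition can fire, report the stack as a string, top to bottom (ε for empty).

(q0, 0101, Z)
  read 0, top Z: go to q2, push YBZ → (q2, 101, YBZ)
  read 1, top Y: go to q2, push ε → (q2, 01, BZ)
  read 0, top B: go to q0, push YB → (q0, 1, YBZ)
  read 1, top Y: go to q1, push BY → (q1, ε, BYBZ)
  ε-move, top B: go to q0, push ε → (q0, ε, YBZ)
All input consumed in state q0 with stack YBZ.

YBZ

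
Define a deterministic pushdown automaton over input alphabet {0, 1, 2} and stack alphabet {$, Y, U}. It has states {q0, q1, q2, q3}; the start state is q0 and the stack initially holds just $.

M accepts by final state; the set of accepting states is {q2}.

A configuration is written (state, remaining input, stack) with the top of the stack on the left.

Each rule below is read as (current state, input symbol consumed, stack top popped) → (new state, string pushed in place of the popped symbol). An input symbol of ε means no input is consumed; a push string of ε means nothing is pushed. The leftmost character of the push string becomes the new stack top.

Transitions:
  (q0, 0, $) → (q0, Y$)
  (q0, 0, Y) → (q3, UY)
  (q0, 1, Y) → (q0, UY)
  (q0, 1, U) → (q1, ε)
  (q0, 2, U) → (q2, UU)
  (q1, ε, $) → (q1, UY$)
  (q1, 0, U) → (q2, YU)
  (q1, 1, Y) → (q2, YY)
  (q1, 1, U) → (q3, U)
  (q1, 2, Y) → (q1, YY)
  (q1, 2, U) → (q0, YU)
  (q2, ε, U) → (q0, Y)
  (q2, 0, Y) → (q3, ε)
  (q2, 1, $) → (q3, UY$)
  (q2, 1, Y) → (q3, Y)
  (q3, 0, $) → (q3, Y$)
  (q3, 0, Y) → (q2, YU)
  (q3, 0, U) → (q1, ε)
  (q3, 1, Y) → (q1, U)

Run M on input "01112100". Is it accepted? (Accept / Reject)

(q0, 01112100, $)
  read 0, top $: go to q0, push Y$ → (q0, 1112100, Y$)
  read 1, top Y: go to q0, push UY → (q0, 112100, UY$)
  read 1, top U: go to q1, push ε → (q1, 12100, Y$)
  read 1, top Y: go to q2, push YY → (q2, 2100, YY$)
No transition applies at (q2, 2100, YY$); input not fully consumed.

Reject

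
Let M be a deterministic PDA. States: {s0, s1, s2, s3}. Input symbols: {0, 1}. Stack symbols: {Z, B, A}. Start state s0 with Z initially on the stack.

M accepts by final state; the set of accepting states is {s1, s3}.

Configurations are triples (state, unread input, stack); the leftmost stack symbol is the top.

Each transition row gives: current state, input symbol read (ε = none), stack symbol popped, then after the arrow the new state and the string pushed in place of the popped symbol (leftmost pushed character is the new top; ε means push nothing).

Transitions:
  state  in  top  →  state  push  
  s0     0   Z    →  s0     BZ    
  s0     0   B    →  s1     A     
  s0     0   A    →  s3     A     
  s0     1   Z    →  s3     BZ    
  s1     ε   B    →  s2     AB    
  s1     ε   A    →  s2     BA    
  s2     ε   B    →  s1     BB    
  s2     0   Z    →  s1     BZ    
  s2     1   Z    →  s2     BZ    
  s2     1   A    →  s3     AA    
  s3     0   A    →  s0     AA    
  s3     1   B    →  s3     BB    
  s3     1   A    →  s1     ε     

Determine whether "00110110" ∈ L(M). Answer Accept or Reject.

(s0, 00110110, Z)
  read 0, top Z: go to s0, push BZ → (s0, 0110110, BZ)
  read 0, top B: go to s1, push A → (s1, 110110, AZ)
  ε-move, top A: go to s2, push BA → (s2, 110110, BAZ)
  ε-move, top B: go to s1, push BB → (s1, 110110, BBAZ)
  ε-move, top B: go to s2, push AB → (s2, 110110, ABBAZ)
  read 1, top A: go to s3, push AA → (s3, 10110, AABBAZ)
  read 1, top A: go to s1, push ε → (s1, 0110, ABBAZ)
  ε-move, top A: go to s2, push BA → (s2, 0110, BABBAZ)
  ε-move, top B: go to s1, push BB → (s1, 0110, BBABBAZ)
  ε-move, top B: go to s2, push AB → (s2, 0110, ABBABBAZ)
No transition applies at (s2, 0110, ABBABBAZ); input not fully consumed.

Reject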